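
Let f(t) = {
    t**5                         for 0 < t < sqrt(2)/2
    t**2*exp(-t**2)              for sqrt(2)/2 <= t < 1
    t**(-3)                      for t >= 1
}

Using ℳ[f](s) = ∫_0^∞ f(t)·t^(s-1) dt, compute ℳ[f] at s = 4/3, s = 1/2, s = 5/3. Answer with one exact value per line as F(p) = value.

back out the shared t-power: t**3 on [0, sqrt(2)/2); exp(-t**2) on [sqrt(2)/2, 1); t**(-5) on [1, ∞)
remove the power substitution first: t**(3/2) on [0, 1/2); exp(-t) on [1/2, 1); t**(-5/2) on [1, ∞)
treat the 3 regions marked off by sqrt(2)/2, 1 separately and sum
∫ t**5·t^(s-1) over [0, sqrt(2)/2)
for t in [sqrt(2)/2, 1): the term is ∫ t**2*exp(-t**2)·t^(s-1)
segment 1 to ∞ holds t**(-3); add its integral

F(4/3) = -uppergamma(5/3, 1)/2 + 3*2**(5/6)/304 + uppergamma(5/3, 1/2)/2 + 3/5
F(1/2) = -uppergamma(5/4, 1)/2 + 2**(1/4)/44 + uppergamma(5/4, 1/2)/2 + 2/5
F(5/3) = -uppergamma(11/6, 1)/2 + 3*2**(2/3)/320 + uppergamma(11/6, 1/2)/2 + 3/4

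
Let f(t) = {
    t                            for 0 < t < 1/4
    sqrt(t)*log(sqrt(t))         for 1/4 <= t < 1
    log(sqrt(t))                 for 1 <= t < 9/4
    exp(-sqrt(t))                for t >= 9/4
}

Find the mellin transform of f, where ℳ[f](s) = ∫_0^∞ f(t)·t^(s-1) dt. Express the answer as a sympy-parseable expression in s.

reversing the power substitution: t**2 on [0, 1/2); t*log(t) on [1/2, 1); log(t) on [1, 3/2); …
integrate the 4 segments split at 1/4, 1, 9/4, then add the results
[0, 1/4) adds the kernel integral of t
[1/4, 1) adds the kernel integral of sqrt(t)*log(sqrt(t))
∫ log(sqrt(t))·t^(s-1) over [1, 9/4)
over [9/4, ∞), the kernel integral of exp(-sqrt(t)) enters the sum

(8*2**(2*s)*s**2*(s + 1)*(4*s**2 + 4*s + 1)*uppergamma(2*s, 3/2) - 8*2**(2*s)*s**2*(s + 1) + 2*2**(2*s)*(s + 1)*(4*s**2 + 4*s + 1) + 9**s*s*(s + 1)*(-4*log(2) + 4*log(3))*(4*s**2 + 4*s + 1) - 2*9**s*(s + 1)*(4*s**2 + 4*s + 1) + 8*s**3*(s + 1)*log(2) + 4*s**2*(s + 1)*log(2) + 4*s**2*(s + 1) + s**2*(4*s**2 + 4*s + 1))/(4*2**(2*s)*s**2*(s + 1)*(4*s**2 + 4*s + 1))
  Re(s) > -1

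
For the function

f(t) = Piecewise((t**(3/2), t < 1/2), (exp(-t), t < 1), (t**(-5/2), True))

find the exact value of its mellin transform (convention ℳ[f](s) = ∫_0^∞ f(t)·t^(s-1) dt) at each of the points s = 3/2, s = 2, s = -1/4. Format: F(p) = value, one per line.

split f at 1/2, 1: ℳ[f](s) collects 3 kernel integrals
segment [0, 1/2) carries t**(3/2); integrate it
on [1/2, 1): add ∫ exp(-t)·t^(s-1) dt
segment 1 to ∞ holds t**(-5/2); add its integral

F(3/2) = -exp(-1) - sqrt(pi)*erfc(1)/2 + sqrt(pi)*erfc(sqrt(2)/2)/2 + sqrt(2)*exp(-1/2)/2 + 25/24
F(2) = -2*exp(-1) + sqrt(2)/56 + 3*exp(-1/2)/2 + 2
F(-1/4) = -uppergamma(-1/4, 1) + 2**(3/4)/5 + 4/11 + uppergamma(-1/4, 1/2)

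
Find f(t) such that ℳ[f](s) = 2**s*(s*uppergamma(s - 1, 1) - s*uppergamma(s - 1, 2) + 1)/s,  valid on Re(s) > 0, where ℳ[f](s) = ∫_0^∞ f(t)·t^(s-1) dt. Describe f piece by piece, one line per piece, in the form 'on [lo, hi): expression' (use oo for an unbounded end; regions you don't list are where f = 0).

strip the common scale on t: 1 on [0, 1); exp(-t)/t on [1, 2)
reversing the shared t-power: t on [0, 1); exp(-t) on [1, 2)
integrate the 2 segments split at 2, then add the results
on [0, 2): add ∫ 1·t^(s-1) dt
∫ 2*exp(-t/2)/t·t^(s-1) over [2, 4)

on [0, 2): 1
on [2, 4): 2*exp(-t/2)/t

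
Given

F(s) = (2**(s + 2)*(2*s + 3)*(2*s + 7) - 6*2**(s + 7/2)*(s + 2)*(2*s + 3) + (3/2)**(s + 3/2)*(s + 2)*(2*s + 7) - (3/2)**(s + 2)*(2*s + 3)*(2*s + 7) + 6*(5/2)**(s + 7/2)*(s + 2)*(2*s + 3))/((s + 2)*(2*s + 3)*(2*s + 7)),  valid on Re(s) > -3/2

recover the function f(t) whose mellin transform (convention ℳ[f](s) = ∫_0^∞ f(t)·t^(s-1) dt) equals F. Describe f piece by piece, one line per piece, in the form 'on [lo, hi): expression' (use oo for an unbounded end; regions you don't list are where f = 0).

on [0, 3/2): t**(3/2)/2
on [3/2, 2): t**2
on [2, 5/2): 3*t**(7/2)

linearity at 3/2, 2 turns ℳ[f](s) into 3 summed integrals
the [0, 3/2) slice contributes ∫ t**(3/2)/2·t^(s-1) dt
piece [3/2, 2): integrate t**2 against the kernel
on [2, 5/2): add ∫ 3*t**(7/2)·t^(s-1) dt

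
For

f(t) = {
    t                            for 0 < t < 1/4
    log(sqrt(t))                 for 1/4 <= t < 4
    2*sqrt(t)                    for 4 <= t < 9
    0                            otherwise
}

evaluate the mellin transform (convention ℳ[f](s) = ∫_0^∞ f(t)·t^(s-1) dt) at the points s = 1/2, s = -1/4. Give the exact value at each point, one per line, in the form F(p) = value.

remove the power substitution first: t**2 on [0, 1/2); log(t) on [1/2, 2); 2*t on [2, 3)
integrate the 3 segments split at 1/4, 4, then add the results
on [0, 1/4) integrate f = t against the kernel
over [1/4, 4), the kernel integral of log(sqrt(t)) enters the sum
over [4, 9), the kernel integral of 2*sqrt(t) enters the sum

F(1/2) = 5*log(2) + 85/12
F(-1/4) = sqrt(2)*(-18*log(2) - 11 + 12*sqrt(6))/3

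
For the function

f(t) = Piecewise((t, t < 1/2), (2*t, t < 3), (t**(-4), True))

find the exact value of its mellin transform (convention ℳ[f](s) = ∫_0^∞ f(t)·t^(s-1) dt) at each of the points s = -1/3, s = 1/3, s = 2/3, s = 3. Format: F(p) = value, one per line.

split f at 1/2, 3: ℳ[f](s) collects 3 kernel integrals
∫ t·t^(s-1) over [0, 1/2)
segment 1/2 to 3 holds 2*t; add its integral
segment 3 to ∞ holds t**(-4); add its integral

F(-1/3) = 2**(1/3)*(-3159 + 6320*6**(2/3))/4212
F(1/3) = 2**(2/3)*(-891 + 10700*6**(1/3))/4752
F(2/3) = 2**(1/3)*(-81 + 973*6**(2/3))/540
F(3) = 7837/192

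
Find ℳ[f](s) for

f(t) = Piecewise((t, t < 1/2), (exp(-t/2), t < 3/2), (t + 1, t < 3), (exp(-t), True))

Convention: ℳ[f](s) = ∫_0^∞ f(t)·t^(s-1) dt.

(2*2**s*s*(s + 1)*uppergamma(s, 3) - 5*3**s*s - 2*3**s + 2*4**s*s*(s + 1)*uppergamma(s, 1/4) - 2*4**s*s*(s + 1)*uppergamma(s, 3/4) + 8*6**s*s + 2*6**s + s)/(2*2**s*s*(s + 1))
  Re(s) > -1

cuts at 1/2, 3/2, 3: linearity sums the 4 kernel integrals
for t in [0, 1/2): the term is ∫ t·t^(s-1)
segment 1/2 to 3/2 holds exp(-t/2); add its integral
piece [3/2, 3): integrate (t + 1) against the kernel
∫ over [3, ∞) of exp(-t)·t^(s-1) joins the sum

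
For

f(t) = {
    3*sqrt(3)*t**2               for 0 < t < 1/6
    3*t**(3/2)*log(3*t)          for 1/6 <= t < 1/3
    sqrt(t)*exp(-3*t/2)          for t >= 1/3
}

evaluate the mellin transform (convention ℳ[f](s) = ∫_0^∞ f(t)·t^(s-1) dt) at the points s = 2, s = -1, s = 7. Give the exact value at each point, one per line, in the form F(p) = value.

reversing the shared t-power: 3*sqrt(3)*t**(3/2) on [0, 1/6); 3*t*log(3*t) on [1/6, 1/3); exp(-3*t/2) on [1/3, ∞)
remove the common scale on t first: t**(3/2) on [0, 1/2); t*log(t) on [1/2, 1); exp(-t/2) on [1, ∞)
along the cuts 1/6, 1/3, ℳ[f](s) splits into 3 integrals
[0, 1/6) adds the kernel integral of 3*sqrt(3)*t**2
on [1/6, 1/3): add ∫ 3*t**(3/2)*log(3*t)·t^(s-1) dt
the [1/3, ∞) slice contributes ∫ sqrt(t)*exp(-3*t/2)·t^(s-1) dt

F(2) = sqrt(6)*((-207*sqrt(2) + 32 + 112*log(2) + 18816*sqrt(pi)*erfc(sqrt(2)/2))*exp(1/2) + 25088*sqrt(2))*exp(-1/2)/169344
F(-1) = sqrt(6)*((-7*sqrt(2) - 4*sqrt(pi)*erfc(sqrt(2)/2) + 4*log(2) + 8)*exp(1/2)/4 + sqrt(2))*exp(-1/2)
F(7) = sqrt(6)*((-18143*sqrt(2) + 72 + 612*log(2) + 359921802240*sqrt(pi)*erfc(sqrt(2)/2))*exp(1/2) + 507736507392*sqrt(2))*exp(-1/2)/17474724864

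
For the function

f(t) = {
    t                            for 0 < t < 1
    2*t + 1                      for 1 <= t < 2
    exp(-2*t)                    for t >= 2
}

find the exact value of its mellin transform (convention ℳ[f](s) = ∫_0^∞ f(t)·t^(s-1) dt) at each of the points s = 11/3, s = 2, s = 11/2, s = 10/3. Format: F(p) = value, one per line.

F(11/3) = -75/154 + 2**(1/3)*uppergamma(11/3, 4)/16 + 696*2**(2/3)/77
F(2) = 5*exp(-4)/4 + 13/2
F(11/2) = (sqrt(2)*(135135*sqrt(pi)*exp(4)*erfc(2) + 9266972)/292864 + (-98304 + 7471104*sqrt(2))*exp(4)/292864)*exp(-4)
F(10/3) = -69/130 + 2**(2/3)*uppergamma(10/3, 4)/16 + 636*2**(1/3)/65

decompose at 1, 2; ℳ[f](s) sums the 3 pieces' integrals
over [0, 1), the kernel integral of t enters the sum
segment 1 to 2 holds (2*t + 1); add its integral
[2, ∞) adds the kernel integral of exp(-2*t)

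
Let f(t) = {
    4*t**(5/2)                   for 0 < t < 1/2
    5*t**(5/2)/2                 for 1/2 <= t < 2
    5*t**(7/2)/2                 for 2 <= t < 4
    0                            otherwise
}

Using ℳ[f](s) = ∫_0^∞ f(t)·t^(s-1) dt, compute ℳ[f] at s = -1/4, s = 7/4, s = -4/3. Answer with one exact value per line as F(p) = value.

integrate the 3 segments split at 1/2, 2, then add the results
[0, 1/2) adds the kernel integral of 4*t**(5/2)
the [1/2, 2) slice contributes ∫ 5*t**(5/2)/2·t^(s-1) dt
∫ over [2, 4) of 5*t**(7/2)/2·t^(s-1) joins the sum

F(-1/4) = -200*2**(1/4)/117 + 2**(3/4)/12 + 640*sqrt(2)/13
F(7/4) = -2080*2**(1/4)/357 + 3*2**(3/4)/272 + 10240*sqrt(2)/21
F(-4/3) = -30*2**(1/6)/91 + 9*2**(5/6)/28 + 240*2**(1/3)/13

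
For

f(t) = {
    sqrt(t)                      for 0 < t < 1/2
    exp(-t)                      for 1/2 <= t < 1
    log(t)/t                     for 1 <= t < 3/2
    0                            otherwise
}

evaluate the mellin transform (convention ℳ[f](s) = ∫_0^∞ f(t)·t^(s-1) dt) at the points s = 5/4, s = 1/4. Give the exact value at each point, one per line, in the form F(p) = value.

F(5/4) = -8*2**(3/4)*3**(1/4) - uppergamma(5/4, 1) + 2**(1/4)/7 + uppergamma(5/4, 1/2) + log(3**(2*2**(3/4)*3**(1/4))/2**(2*2**(3/4)*3**(1/4))) + 16
F(1/4) = -16*2**(3/4)*3**(1/4)/27 + log(2**(4*2**(3/4)*3**(1/4)/9)/3**(4*2**(3/4)*3**(1/4)/9)) - uppergamma(1/4, 1) + uppergamma(1/4, 1/2) + 2*2**(1/4)/3 + 16/9

slice at 1/2, 1, transform all 3 pieces, and sum them
on [0, 1/2): add ∫ sqrt(t)·t^(s-1) dt
[1/2, 1) adds the kernel integral of exp(-t)
segment 1 to 3/2 holds log(t)/t; add its integral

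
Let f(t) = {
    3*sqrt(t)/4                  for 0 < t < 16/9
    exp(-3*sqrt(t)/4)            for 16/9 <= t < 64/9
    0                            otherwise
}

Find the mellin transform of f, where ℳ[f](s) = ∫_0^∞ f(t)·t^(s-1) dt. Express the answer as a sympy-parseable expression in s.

2**(4*s + 1)*((2*s + 1)*uppergamma(2*s, 1) - (2*s + 1)*uppergamma(2*s, 2) + 1)/(9**s*(2*s + 1))
  Re(s) > -1/2

strip the power substitution: 3*t/4 on [0, 4/3); exp(-3*t/4) on [4/3, 8/3)
reversing the common scale on t: t/2 on [0, 2); exp(-t/2) on [2, 4)
back out the common scale on t: t on [0, 1); exp(-t) on [1, 2)
along the cuts 16/9, ℳ[f](s) splits into 2 integrals
the [0, 16/9) slice contributes ∫ 3*sqrt(t)/4·t^(s-1) dt
for t in [16/9, 64/9): the term is ∫ exp(-3*sqrt(t)/4)·t^(s-1)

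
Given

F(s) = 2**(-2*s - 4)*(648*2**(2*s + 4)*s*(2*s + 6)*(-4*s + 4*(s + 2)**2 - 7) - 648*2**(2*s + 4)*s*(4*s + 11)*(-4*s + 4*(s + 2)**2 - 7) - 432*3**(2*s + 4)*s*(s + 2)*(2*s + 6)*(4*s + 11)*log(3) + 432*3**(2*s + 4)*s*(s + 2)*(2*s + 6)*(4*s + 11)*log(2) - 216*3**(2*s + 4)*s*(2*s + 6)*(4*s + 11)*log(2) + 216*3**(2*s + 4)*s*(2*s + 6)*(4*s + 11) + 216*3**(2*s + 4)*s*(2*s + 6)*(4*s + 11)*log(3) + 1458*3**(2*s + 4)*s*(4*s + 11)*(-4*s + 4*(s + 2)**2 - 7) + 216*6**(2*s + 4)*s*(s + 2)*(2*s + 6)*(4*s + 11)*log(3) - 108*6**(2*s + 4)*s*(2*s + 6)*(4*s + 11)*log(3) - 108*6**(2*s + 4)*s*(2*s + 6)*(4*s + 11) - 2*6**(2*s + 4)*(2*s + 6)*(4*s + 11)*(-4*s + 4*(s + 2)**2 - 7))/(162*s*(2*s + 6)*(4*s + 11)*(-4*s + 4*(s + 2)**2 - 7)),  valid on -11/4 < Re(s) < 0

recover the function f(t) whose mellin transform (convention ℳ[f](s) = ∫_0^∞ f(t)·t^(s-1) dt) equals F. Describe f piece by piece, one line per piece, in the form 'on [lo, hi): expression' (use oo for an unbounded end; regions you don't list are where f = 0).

invert the shared t-power to get t**(3/4) on [0, 1); 2*t on [1, 9/4); log(sqrt(t))/sqrt(t) on [9/4, 9); …
invert the power substitution to get t**(3/2) on [0, 1); 2*t**2 on [1, 3/2); log(t)/t on [3/2, 3); …
along the cuts 1, 9/4, 9, ℳ[f](s) splits into 4 integrals
segment [0, 1) carries t**(11/4); integrate it
between 1 and 9/4 the integrand is 2*t**3·t^(s-1)
between 9/4 and 9 the integrand is t**(3/2)*log(sqrt(t))·t^(s-1)
on [9, ∞) integrate f = 1 against the kernel

on [0, 1): t**(11/4)
on [1, 9/4): 2*t**3
on [9/4, 9): t**(3/2)*log(sqrt(t))
on [9, oo): 1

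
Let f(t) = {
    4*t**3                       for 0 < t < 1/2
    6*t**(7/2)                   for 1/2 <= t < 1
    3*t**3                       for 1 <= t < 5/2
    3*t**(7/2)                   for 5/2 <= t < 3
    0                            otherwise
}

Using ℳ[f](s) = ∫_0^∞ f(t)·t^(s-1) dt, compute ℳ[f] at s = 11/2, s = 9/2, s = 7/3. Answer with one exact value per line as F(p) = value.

F(11/2) = sqrt(2)/1088 + 1171875*sqrt(10)/4352 + 46041955/8704
F(9/2) = sqrt(2)/480 + 15625*sqrt(10)/128 + 19338419/10240
F(7/3) = -5625*2**(1/6)*5**(5/6)/224 - 9*2**(1/6)/560 + 3*2**(2/3)/256 + 261/560 + 28125*2**(2/3)*5**(1/3)/1024 + 4374*3**(5/6)/35

decompose at 1/2, 1, 5/2; ℳ[f](s) sums the 4 pieces' integrals
on [0, 1/2): add ∫ 4*t**3·t^(s-1) dt
for t in [1/2, 1): the term is ∫ 6*t**(7/2)·t^(s-1)
∫ over [1, 5/2) of 3*t**3·t^(s-1) joins the sum
segment 5/2 to 3 holds 3*t**(7/2); add its integral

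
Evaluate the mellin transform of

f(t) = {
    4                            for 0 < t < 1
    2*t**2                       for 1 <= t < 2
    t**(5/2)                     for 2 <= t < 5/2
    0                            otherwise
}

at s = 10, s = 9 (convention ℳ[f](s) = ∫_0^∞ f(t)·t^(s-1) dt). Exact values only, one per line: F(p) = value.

F(10) = -8192*sqrt(2)/25 + 6829/10 + 9765625*sqrt(10)/4096
F(9) = -4096*sqrt(2)/23 + 36890/99 + 48828125*sqrt(10)/47104

treat the 3 regions marked off by 1, 2 separately and sum
[0, 1) adds the kernel integral of 4
the [1, 2) slice contributes ∫ 2*t**2·t^(s-1) dt
segment 2 to 5/2 holds t**(5/2); add its integral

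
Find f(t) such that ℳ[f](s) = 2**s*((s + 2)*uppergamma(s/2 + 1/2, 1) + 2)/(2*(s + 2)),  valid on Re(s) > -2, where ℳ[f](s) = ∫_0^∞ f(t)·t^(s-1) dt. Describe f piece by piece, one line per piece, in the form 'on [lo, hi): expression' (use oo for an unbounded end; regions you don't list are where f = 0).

undo the common scale on t: t**2 on [0, 1); t*exp(-t**2) on [1, ∞)
reversing the power substitution: t on [0, 1); sqrt(t)*exp(-t) on [1, ∞)
invert the shared t-power to get sqrt(t) on [0, 1); exp(-t) on [1, ∞)
split f at 2: ℳ[f](s) collects 2 kernel integrals
on [0, 2): add ∫ t**2/4·t^(s-1) dt
on [2, ∞) integrate f = t*exp(-t**2/4)/2 against the kernel

on [0, 2): t**2/4
on [2, oo): t*exp(-t**2/4)/2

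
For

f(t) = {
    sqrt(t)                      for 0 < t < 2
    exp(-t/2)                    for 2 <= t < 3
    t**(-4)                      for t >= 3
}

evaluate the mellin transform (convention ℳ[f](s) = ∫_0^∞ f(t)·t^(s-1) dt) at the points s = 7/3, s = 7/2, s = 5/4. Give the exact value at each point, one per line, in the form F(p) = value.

summing 3 kernel integrals split by 2, 3 yields ℳ[f](s)
over [0, 2), the kernel integral of sqrt(t) enters the sum
on [2, 3): add ∫ exp(-t/2)·t^(s-1) dt
∫ over [3, ∞) of t**(-4)·t^(s-1) joins the sum

F(7/3) = -4*2**(1/3)*uppergamma(7/3, 3/2) + 3**(1/3)/15 + 24*2**(5/6)/17 + 4*2**(1/3)*uppergamma(7/3, 1)
F(7/2) = -78*sqrt(3)*exp(-3/2) - 15*sqrt(2)*sqrt(pi)*erfc(sqrt(6)/2) + 2*sqrt(3)/3 + 4 + 15*sqrt(2)*sqrt(pi)*erfc(1) + 58*sqrt(2)*exp(-1)
F(5/4) = -2*2**(1/4)*uppergamma(5/4, 3/2) + 4*3**(1/4)/297 + 2*2**(1/4)*uppergamma(5/4, 1) + 8*2**(3/4)/7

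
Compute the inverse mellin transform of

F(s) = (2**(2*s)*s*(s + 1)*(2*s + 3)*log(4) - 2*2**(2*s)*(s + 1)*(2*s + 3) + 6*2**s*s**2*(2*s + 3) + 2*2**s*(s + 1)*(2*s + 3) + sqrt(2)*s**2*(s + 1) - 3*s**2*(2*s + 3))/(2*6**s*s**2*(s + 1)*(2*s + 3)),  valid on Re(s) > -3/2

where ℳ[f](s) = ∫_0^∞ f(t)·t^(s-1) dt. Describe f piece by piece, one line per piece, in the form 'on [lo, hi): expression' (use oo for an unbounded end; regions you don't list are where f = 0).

the common scale on t comes off first: t**(3/2) on [0, 1/2); 3*t on [1/2, 1); log(t) on [1, 2)
linearity at 1/6, 1/3 turns ℳ[f](s) into 3 summed integrals
over [0, 1/6), the kernel integral of 3*sqrt(3)*t**(3/2) enters the sum
between 1/6 and 1/3 the integrand is 9*t·t^(s-1)
segment 1/3 to 2/3 holds log(3*t); add its integral

on [0, 1/6): 3*sqrt(3)*t**(3/2)
on [1/6, 1/3): 9*t
on [1/3, 2/3): log(3*t)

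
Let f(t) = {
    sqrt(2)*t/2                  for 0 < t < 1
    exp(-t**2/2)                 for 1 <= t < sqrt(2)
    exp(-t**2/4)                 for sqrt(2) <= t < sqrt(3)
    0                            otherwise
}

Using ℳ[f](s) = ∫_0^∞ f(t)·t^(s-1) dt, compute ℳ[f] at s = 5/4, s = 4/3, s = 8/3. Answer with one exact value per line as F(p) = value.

the power substitution comes off first: sqrt(2)*sqrt(t)/2 on [0, 1); exp(-t/2) on [1, 2); exp(-t/4) on [2, 3)
invert the common scale on t to get sqrt(t) on [0, 1/2); exp(-t) on [1/2, 1); exp(-t/2) on [1, 3/2)
summing 3 kernel integrals split by 1, sqrt(2) yields ℳ[f](s)
the [0, 1) slice contributes ∫ sqrt(2)*t/2·t^(s-1) dt
on [1, sqrt(2)): add ∫ exp(-t**2/2)·t^(s-1) dt
[sqrt(2), sqrt(3)) adds the kernel integral of exp(-t**2/4)

F(5/4) = -2**(1/4)*uppergamma(5/8, 3/4) - 2**(5/8)*uppergamma(5/8, 1)/2 + 2*sqrt(2)/9 + 2**(5/8)*uppergamma(5/8, 1/2)/2 + 2**(1/4)*uppergamma(5/8, 1/2)
F(4/3) = -2**(1/3)*uppergamma(2/3, 3/4) - 2**(2/3)*uppergamma(2/3, 1)/2 + 3*sqrt(2)/14 + 2**(2/3)*uppergamma(2/3, 1/2)/2 + 2**(1/3)*uppergamma(2/3, 1/2)
F(8/3) = -2*2**(2/3)*uppergamma(4/3, 3/4) - 2**(1/3)*uppergamma(4/3, 1) + 3*sqrt(2)/22 + 2**(1/3)*uppergamma(4/3, 1/2) + 2*2**(2/3)*uppergamma(4/3, 1/2)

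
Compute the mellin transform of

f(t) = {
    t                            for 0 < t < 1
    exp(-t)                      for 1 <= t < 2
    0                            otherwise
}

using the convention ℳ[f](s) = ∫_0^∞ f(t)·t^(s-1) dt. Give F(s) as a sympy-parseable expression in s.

((s + 1)*uppergamma(s, 1) - (s + 1)*uppergamma(s, 2) + 1)/(s + 1)
  Re(s) > -1

cuts at 1: linearity sums the 2 kernel integrals
∫ t·t^(s-1) over [0, 1)
∫ exp(-t)·t^(s-1) over [1, 2)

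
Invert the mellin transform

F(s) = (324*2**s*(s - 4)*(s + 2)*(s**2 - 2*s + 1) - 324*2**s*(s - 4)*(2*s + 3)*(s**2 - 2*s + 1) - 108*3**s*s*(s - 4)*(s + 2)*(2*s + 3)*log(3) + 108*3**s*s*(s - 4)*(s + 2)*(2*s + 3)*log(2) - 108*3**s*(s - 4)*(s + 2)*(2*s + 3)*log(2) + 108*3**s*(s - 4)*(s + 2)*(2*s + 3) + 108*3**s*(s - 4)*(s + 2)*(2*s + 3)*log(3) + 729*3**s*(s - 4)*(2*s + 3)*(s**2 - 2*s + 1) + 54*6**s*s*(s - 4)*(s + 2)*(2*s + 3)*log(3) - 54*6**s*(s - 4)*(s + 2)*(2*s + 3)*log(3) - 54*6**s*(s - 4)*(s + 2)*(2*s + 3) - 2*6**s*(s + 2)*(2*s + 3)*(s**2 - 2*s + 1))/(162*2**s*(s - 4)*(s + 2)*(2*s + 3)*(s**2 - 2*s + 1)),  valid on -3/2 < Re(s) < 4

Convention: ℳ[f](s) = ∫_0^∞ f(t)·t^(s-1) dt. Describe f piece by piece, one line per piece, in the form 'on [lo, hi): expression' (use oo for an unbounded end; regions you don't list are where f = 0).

on [0, 1): t**(3/2)
on [1, 3/2): 2*t**2
on [3/2, 3): log(t)/t
on [3, oo): t**(-4)

the 4 pieces separated at 1, 3/2, 3 each add one integral
on [0, 1) integrate f = t**(3/2) against the kernel
segment [1, 3/2) carries 2*t**2; integrate it
[3/2, 3) adds the kernel integral of log(t)/t
over [3, ∞), the kernel integral of t**(-4) enters the sum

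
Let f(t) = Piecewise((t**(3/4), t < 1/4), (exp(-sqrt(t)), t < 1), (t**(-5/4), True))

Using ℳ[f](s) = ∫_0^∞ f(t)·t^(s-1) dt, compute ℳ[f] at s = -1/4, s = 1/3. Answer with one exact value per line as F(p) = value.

F(-1/4) = -4*sqrt(pi)*erfc(sqrt(2)/2) - 4*exp(-1) + 4*sqrt(pi)*erfc(1) + 5/3 + 4*sqrt(2)*exp(-1/2)
F(1/3) = -2*uppergamma(2/3, 1) + 3*2**(5/6)/26 + 12/11 + 2*uppergamma(2/3, 1/2)

remove the power substitution first: t**(3/2) on [0, 1/2); exp(-t) on [1/2, 1); t**(-5/2) on [1, ∞)
treat the 3 regions marked off by 1/4, 1 separately and sum
between 0 and 1/4 the integrand is t**(3/4)·t^(s-1)
[1/4, 1) adds the kernel integral of exp(-sqrt(t))
on [1, ∞): add ∫ t**(-5/4)·t^(s-1) dt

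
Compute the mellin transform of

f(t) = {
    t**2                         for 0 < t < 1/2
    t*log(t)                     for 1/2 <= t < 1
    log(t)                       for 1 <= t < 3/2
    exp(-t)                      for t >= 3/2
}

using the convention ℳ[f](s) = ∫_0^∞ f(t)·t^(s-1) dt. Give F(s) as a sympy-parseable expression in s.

(4*2**s*s**2*(s + 2)*(s**2 + 2*s + 1)*uppergamma(s, 3/2) - 4*2**s*s**2*(s + 2) + 4*2**s*(s + 2)*(s**2 + 2*s + 1) + 3**s*s*(s + 2)*(-4*log(2) + 4*log(3))*(s**2 + 2*s + 1) - 4*3**s*(s + 2)*(s**2 + 2*s + 1) + s**3*(s + 2)*log(4) + s**2*(s + 2)*log(4) + 2*s**2*(s + 2) + s**2*(s**2 + 2*s + 1))/(4*2**s*s**2*(s + 2)*(s**2 + 2*s + 1))
  Re(s) > -2

split f at 1/2, 1, 3/2: ℳ[f](s) collects 4 kernel integrals
∫ t**2·t^(s-1) over [0, 1/2)
the [1/2, 1) slice contributes ∫ t*log(t)·t^(s-1) dt
the [1, 3/2) slice contributes ∫ log(t)·t^(s-1) dt
on [3/2, ∞): add ∫ exp(-t)·t^(s-1) dt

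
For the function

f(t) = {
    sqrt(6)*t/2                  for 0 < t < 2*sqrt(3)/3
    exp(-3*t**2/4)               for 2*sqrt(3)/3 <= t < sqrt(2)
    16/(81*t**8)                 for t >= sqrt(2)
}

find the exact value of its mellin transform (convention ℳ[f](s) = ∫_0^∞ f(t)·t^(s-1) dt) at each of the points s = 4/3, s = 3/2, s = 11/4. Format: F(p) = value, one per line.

invert the power substitution to get sqrt(6)*sqrt(t)/2 on [0, 4/3); exp(-3*t/4) on [4/3, 2); 16/(81*t**4) on [2, ∞)
reversing the common scale on t: sqrt(t) on [0, 2); exp(-t/2) on [2, 3); t**(-4) on [3, ∞)
split f at 2*sqrt(3)/3, sqrt(2): ℳ[f](s) collects 3 kernel integrals
segment [0, 2*sqrt(3)/3) carries sqrt(6)*t/2; integrate it
the [2*sqrt(3)/3, sqrt(2)) slice contributes ∫ exp(-3*t**2/4)·t^(s-1) dt
on [sqrt(2), ∞): add ∫ 16/(81*t**8)·t^(s-1) dt

F(4/3) = -6**(1/3)*uppergamma(2/3, 3/2)/3 + 2**(2/3)/540 + 6**(1/3)*uppergamma(2/3, 1)/3 + 2*2**(5/6)*3**(1/3)/7
F(3/2) = 2**(3/4)*3**(1/4)*(-5265*2**(3/4)*uppergamma(3/4, 3/2) + 20*3**(3/4) + 5265*2**(3/4)*uppergamma(3/4, 1) + 8424*2**(1/4))/31590
F(11/4) = 2*2**(3/8)*3**(5/8)*(-2835*2**(3/8)*uppergamma(11/8, 3/2) + 20*3**(3/8) + 2835*2**(3/8)*uppergamma(11/8, 1) + 1512*2**(7/8))/25515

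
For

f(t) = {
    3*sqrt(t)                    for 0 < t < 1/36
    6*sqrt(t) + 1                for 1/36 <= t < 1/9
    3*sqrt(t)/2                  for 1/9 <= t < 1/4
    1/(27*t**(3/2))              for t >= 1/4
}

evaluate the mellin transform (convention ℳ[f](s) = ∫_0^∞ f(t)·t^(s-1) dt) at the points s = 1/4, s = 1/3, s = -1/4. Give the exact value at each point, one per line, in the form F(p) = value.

F(1/4) = sqrt(6)*(-630 + 167*sqrt(3) + 810*sqrt(2))/810
F(1/3) = 6**(1/3)*(-2268 + 727*3**(2/3) + 3024*2**(2/3))/3780
F(-1/4) = sqrt(6)*(sqrt(2) + 599*sqrt(3)/567 + 2)

strip the power substitution: 3*t on [0, 1/6); 6*t + 1 on [1/6, 1/3); 3*t/2 on [1/3, 1/2); …
peel off the common scale on t: t on [0, 1/2); 2*t + 1 on [1/2, 1); t/2 on [1, 3/2); …
f breaks at 1/36, 1/9, 1/4 into 4 integrals to sum
on [0, 1/36) integrate f = 3*sqrt(t) against the kernel
on [1/36, 1/9): add ∫ (6*sqrt(t) + 1)·t^(s-1) dt
piece [1/9, 1/4): integrate 3*sqrt(t)/2 against the kernel
[1/4, ∞) adds the kernel integral of 1/(27*t**(3/2))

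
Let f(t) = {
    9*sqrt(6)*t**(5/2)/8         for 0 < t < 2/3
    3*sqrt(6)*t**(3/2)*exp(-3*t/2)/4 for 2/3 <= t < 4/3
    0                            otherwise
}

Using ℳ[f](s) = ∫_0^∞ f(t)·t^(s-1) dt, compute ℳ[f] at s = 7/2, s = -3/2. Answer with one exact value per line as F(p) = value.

invert the common scale on t to get t**(5/2) on [0, 1); t**(3/2)*exp(-t) on [1, 2)
undo the shared t-power: t**2 on [0, 1); t*exp(-t) on [1, 2)
back out the shared t-power: t on [0, 1); exp(-t) on [1, 2)
the 2 pieces separated at 2/3 each add one integral
the [0, 2/3) slice contributes ∫ 9*sqrt(6)*t**(5/2)/8·t^(s-1) dt
the [2/3, 4/3) slice contributes ∫ 3*sqrt(6)*t**(3/2)*exp(-3*t/2)/4·t^(s-1) dt

F(7/2) = 4*sqrt(6)*(-1008 + exp(2) + 390*E)*exp(-2)/243
F(-3/2) = 3*sqrt(6)*(Ei(-2) - Ei(-1) + 1)/4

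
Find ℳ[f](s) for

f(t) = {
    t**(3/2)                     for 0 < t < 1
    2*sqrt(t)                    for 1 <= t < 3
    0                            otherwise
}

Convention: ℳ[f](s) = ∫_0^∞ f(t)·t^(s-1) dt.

linearity at 1 turns ℳ[f](s) into 2 summed integrals
for t in [0, 1): the term is ∫ t**(3/2)·t^(s-1)
on [1, 3) integrate f = 2*sqrt(t) against the kernel

(4*sqrt(3)*3**s*(2*s + 3) - 4*s - 10)/((2*s + 1)*(2*s + 3))
  Re(s) > -3/2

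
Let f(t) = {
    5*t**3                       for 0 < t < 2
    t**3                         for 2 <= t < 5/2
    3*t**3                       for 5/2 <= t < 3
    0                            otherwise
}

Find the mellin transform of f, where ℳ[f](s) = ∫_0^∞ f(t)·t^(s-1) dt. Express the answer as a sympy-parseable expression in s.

(128*2**s + 324*3**s - 125*5**s/2**s)/(4*(s + 3))
  Re(s) > -3

f breaks at 2, 5/2 into 3 integrals to sum
piece [0, 2): integrate 5*t**3 against the kernel
over [2, 5/2), the kernel integral of t**3 enters the sum
on [5/2, 3) integrate f = 3*t**3 against the kernel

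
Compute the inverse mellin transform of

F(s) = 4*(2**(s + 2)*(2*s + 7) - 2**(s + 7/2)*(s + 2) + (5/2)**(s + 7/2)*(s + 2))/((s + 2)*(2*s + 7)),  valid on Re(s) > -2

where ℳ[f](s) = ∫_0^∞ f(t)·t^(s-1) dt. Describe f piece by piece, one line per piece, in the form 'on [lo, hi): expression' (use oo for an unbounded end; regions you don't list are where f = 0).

on [0, 2): 4*t**2
on [2, 5/2): 2*t**(7/2)

breakpoints 2: one integral from each of the 2 segments
segment [0, 2) carries 4*t**2; integrate it
over [2, 5/2), the kernel integral of 2*t**(7/2) enters the sum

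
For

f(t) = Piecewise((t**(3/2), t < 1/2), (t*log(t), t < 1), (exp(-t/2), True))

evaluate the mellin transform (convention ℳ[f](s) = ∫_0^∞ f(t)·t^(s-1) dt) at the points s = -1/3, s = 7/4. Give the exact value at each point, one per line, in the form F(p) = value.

linearity at 1/2, 1 turns ℳ[f](s) into 3 summed integrals
the [0, 1/2) slice contributes ∫ t**(3/2)·t^(s-1) dt
piece [1/2, 1): integrate t*log(t) against the kernel
between 1 and ∞ the integrand is exp(-t/2)·t^(s-1)

F(-1/3) = 2**(1/3)*(-63*2**(2/3) + 12*sqrt(2) + 28*2**(1/3)*uppergamma(-1/3, 1/2) + 42*log(2) + 63)/56
F(7/4) = 2**(1/4)*(-416*2**(3/4) + 104 + 121*sqrt(2) + 286*log(2) + 12584*sqrt(2)*uppergamma(7/4, 1/2))/6292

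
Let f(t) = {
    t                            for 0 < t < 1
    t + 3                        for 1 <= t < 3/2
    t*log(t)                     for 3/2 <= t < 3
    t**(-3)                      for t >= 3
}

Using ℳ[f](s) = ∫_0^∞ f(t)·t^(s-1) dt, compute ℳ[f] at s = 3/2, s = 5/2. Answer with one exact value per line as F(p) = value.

F(3/2) = -922*sqrt(3)/675 - 2 + 213*sqrt(6)/100 + log(2**(9*sqrt(6)/20)*3**(-9*sqrt(6)/20 + 18*sqrt(3)/5))
F(5/2) = -226*sqrt(3)/147 - 27*sqrt(6)*log(3)/56 - 6/5 + 27*sqrt(6)*log(2)/56 + 3861*sqrt(6)/1960 + 54*sqrt(3)*log(3)/7

the 4 pieces separated at 1, 3/2, 3 each add one integral
∫ over [0, 1) of t·t^(s-1) joins the sum
the [1, 3/2) slice contributes ∫ (t + 3)·t^(s-1) dt
piece [3/2, 3): integrate t*log(t) against the kernel
over [3, ∞), the kernel integral of t**(-3) enters the sum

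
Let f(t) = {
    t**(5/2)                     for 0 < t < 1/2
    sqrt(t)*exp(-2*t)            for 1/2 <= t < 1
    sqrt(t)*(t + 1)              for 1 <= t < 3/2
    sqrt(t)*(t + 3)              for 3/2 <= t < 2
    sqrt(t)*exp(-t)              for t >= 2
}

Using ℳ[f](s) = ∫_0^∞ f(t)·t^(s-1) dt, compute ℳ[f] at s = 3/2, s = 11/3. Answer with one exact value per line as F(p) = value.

undo the shared t-power: t**2 on [0, 1/2); exp(-2*t) on [1/2, 1); t + 1 on [1, 3/2); …
slice at 1/2, 1, 3/2, 2, transform all 5 pieces, and sum them
segment [0, 1/2) carries t**(5/2); integrate it
segment [1/2, 1) carries sqrt(t)*exp(-2*t); integrate it
∫ sqrt(t)*(t + 1)·t^(s-1) over [1, 3/2)
[3/2, 2) adds the kernel integral of sqrt(t)*(t + 3)
∫ over [2, ∞) of sqrt(t)*exp(-t)·t^(s-1) joins the sum

F(3/2) = (96*E + 432 + 1075*exp(2))*exp(-2)/192
F(11/3) = 2**(5/6)*(-2229768*3**(1/6) - 397824*2**(1/6) - 57350*uppergamma(25/6, 2) + 2325 + 57350*uppergamma(25/6, 1) + 917600*2**(1/6)*uppergamma(25/6, 2) + 16253952*2**(1/3))/1835200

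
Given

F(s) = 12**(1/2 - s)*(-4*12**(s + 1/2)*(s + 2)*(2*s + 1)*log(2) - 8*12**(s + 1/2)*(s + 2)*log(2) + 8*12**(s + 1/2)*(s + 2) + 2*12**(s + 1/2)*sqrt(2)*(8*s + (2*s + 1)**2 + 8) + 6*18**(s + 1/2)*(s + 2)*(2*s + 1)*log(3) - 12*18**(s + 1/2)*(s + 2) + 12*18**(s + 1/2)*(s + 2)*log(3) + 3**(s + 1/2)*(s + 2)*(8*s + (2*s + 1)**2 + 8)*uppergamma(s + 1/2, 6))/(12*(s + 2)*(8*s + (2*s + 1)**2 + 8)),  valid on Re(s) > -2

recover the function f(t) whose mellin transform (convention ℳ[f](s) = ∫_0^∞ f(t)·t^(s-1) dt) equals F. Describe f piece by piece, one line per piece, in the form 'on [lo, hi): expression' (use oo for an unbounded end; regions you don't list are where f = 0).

on [0, 1): 2*sqrt(2)*t**2
on [1, 3/2): 2*t**(3/2)*log(2*t)
on [3/2, oo): sqrt(t)*exp(-4*t)

peel off the shared t-power: 2*sqrt(2)*t**(3/2) on [0, 1); 2*t*log(2*t) on [1, 3/2); exp(-4*t) on [3/2, ∞)
reversing the common scale on t: t**(3/2) on [0, 2); t*log(t) on [2, 3); exp(-2*t) on [3, ∞)
linearity at 1, 3/2 turns ℳ[f](s) into 3 summed integrals
piece [0, 1): integrate 2*sqrt(2)*t**2 against the kernel
∫ over [1, 3/2) of 2*t**(3/2)*log(2*t)·t^(s-1) joins the sum
between 3/2 and ∞ the integrand is sqrt(t)*exp(-4*t)·t^(s-1)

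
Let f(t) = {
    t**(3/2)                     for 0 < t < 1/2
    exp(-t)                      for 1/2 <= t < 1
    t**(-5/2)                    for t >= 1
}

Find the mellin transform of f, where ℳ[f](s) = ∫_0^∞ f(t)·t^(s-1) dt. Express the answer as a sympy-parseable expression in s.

along the cuts 1/2, 1, ℳ[f](s) splits into 3 integrals
on [0, 1/2): add ∫ t**(3/2)·t^(s-1) dt
segment [1/2, 1) carries exp(-t); integrate it
piece [1, ∞): integrate t**(-5/2) against the kernel

(2*2**s*(2*s - 5)*(2*s + 3)*uppergamma(s, 1/2) - 2*2**s*(2*s - 5)*(2*s + 3)*uppergamma(s, 1) - 4*2**s*(2*s + 3) + sqrt(2)*(2*s - 5))/(2*2**s*(2*s - 5)*(2*s + 3))
  -3/2 < Re(s) < 5/2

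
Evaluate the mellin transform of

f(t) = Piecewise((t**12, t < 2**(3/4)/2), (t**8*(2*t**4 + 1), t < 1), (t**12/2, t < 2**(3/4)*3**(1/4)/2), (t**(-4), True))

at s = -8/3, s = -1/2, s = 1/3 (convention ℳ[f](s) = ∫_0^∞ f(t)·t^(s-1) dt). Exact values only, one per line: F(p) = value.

F(-8/3) = 2**(2/3)*(-405 + 629*3**(1/3) + 1170*2**(1/3))/6720
F(-1/2) = 2**(1/8)*(-3294 + 9828*2**(7/8) + 7325*3**(7/8))/74520
F(1/3) = 2**(11/12)*(-6534 + 39336*2**(1/12) + 51875*3**(1/12))/325600

remove the power substitution first: t**6 on [0, sqrt(2)/2); t**4*(2*t**2 + 1) on [sqrt(2)/2, 1); t**6/2 on [1, sqrt(6)/2); …
peel off the power substitution: t**3 on [0, 1/2); t**2*(2*t + 1) on [1/2, 1); t**3/2 on [1, 3/2); …
back out the shared t-power: t on [0, 1/2); 2*t + 1 on [1/2, 1); t/2 on [1, 3/2); …
integrate the 4 segments split at 2**(3/4)/2, 1, 2**(3/4)*3**(1/4)/2, then add the results
on [0, 2**(3/4)/2) integrate f = t**12 against the kernel
∫ t**8*(2*t**4 + 1)·t^(s-1) over [2**(3/4)/2, 1)
∫ t**12/2·t^(s-1) over [1, 2**(3/4)*3**(1/4)/2)
piece [2**(3/4)*3**(1/4)/2, ∞): integrate t**(-4) against the kernel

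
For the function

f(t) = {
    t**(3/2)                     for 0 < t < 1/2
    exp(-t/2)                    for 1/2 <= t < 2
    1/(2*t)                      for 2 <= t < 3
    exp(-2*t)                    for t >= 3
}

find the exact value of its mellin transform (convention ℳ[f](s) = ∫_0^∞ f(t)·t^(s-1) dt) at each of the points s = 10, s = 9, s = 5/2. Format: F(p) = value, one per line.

F(10) = -1010083840*exp(-1) + sqrt(2)/47104 + 1047735*exp(-6)/8 + 19171/18 + 122145247909*exp(-1/4)/256
F(9) = -56115712*exp(-1) + sqrt(2)/21504 + 107667*exp(-6)/4 + 6305/16 + 3392923553*exp(-1/4)/128
F(5/2) = -10*sqrt(2)*exp(-1) - 3*sqrt(2)*sqrt(pi)*erfc(1) - 2*sqrt(2)/3 + 3*sqrt(2)*sqrt(pi)*erfc(sqrt(6))/32 + 15*sqrt(3)*exp(-6)/8 + 1/64 + sqrt(3) + 3*sqrt(2)*sqrt(pi)*erfc(1/2) + 7*sqrt(2)*exp(-1/4)/2

the 4 pieces separated at 1/2, 2, 3 each add one integral
on [0, 1/2): add ∫ t**(3/2)·t^(s-1) dt
∫ exp(-t/2)·t^(s-1) over [1/2, 2)
[2, 3) adds the kernel integral of 1/(2*t)
segment 3 to ∞ holds exp(-2*t); add its integral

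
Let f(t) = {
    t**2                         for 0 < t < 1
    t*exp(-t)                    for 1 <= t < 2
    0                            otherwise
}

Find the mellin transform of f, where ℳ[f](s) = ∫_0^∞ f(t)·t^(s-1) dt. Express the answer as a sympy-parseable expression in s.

peel off the shared t-power: t on [0, 1); exp(-t) on [1, 2)
integrate the 2 segments split at 1, then add the results
the [0, 1) slice contributes ∫ t**2·t^(s-1) dt
segment [1, 2) carries t*exp(-t); integrate it

((s + 2)*uppergamma(s + 1, 1) - (s + 2)*uppergamma(s + 1, 2) + 1)/(s + 2)
  Re(s) > -2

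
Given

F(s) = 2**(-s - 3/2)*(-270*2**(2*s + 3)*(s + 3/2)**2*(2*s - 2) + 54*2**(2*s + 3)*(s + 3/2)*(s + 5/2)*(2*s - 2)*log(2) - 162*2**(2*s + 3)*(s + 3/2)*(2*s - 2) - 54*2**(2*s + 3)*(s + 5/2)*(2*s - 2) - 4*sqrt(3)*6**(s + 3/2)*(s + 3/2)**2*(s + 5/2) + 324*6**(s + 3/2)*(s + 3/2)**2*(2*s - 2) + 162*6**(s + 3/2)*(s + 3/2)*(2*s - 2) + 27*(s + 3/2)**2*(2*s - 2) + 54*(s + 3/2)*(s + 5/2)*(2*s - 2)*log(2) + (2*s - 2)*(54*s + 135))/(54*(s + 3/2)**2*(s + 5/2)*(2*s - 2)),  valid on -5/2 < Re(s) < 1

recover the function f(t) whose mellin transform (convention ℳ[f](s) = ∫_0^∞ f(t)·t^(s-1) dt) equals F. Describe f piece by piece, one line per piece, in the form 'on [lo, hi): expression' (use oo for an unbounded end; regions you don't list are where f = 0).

on [0, 1/2): t**(5/2)
on [1/2, 2): t**(3/2)*log(t)
on [2, 3): t**(3/2)*(t + 3)
on [3, oo): 1/t

back out the shared t-power: t**(3/2) on [0, 1/2); sqrt(t)*log(t) on [1/2, 2); sqrt(t)*(t + 3) on [2, 3); …
reversing the shared t-power: t on [0, 1/2); log(t) on [1/2, 2); t + 3 on [2, 3); …
summing 4 kernel integrals split by 1/2, 2, 3 yields ℳ[f](s)
segment [0, 1/2) carries t**(5/2); integrate it
piece [1/2, 2): integrate t**(3/2)*log(t) against the kernel
for t in [2, 3): the term is ∫ t**(3/2)*(t + 3)·t^(s-1)
the [3, ∞) slice contributes ∫ 1/t·t^(s-1) dt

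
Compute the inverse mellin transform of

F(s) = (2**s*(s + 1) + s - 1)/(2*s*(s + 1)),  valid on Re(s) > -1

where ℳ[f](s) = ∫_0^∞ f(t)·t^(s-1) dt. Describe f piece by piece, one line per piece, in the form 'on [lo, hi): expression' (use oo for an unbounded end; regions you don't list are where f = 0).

f breaks at 1 into 2 integrals to sum
on [0, 1): add ∫ t·t^(s-1) dt
∫ over [1, 2) of 1/2·t^(s-1) joins the sum

on [0, 1): t
on [1, 2): 1/2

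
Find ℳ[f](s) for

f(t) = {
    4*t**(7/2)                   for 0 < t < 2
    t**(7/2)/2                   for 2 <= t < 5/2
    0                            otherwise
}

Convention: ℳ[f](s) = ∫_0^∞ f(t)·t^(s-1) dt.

split f at 2: ℳ[f](s) collects 2 kernel integrals
segment 0 to 2 holds 4*t**(7/2); add its integral
over [2, 5/2), the kernel integral of t**(7/2)/2 enters the sum

(7*2**(s + 7/2) + (5/2)**(s + 7/2))/(2*s + 7)
  Re(s) > -7/2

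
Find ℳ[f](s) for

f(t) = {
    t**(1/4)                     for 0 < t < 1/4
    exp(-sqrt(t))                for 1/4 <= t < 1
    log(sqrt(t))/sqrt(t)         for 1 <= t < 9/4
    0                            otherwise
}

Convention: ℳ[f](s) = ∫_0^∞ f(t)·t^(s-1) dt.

2**(1 - 2*s)*(4**s*(4*s + 1)*(4*s**2 - 4*s + 1)*uppergamma(2*s, 1/2) - 4**s*(4*s + 1)*(4*s**2 - 4*s + 1)*uppergamma(2*s, 1) + 4**s*(12*s + 3)/3 + 9**s*s*(4*s + 1)*(-4*log(2) + 4*log(3))/3 + 9**s*(-8*s - 2)/3 + 9**s*(4*s + 1)*(-2*log(3) + 2*log(2))/3 + sqrt(2)*(12*s**2 - 12*s + 3)/3)/((4*s + 1)*(4*s**2 - 4*s + 1))
  Re(s) > -1/4

reversing the power substitution: sqrt(t) on [0, 1/2); exp(-t) on [1/2, 1); log(t)/t on [1, 3/2)
summing 3 kernel integrals split by 1/4, 1 yields ℳ[f](s)
segment 0 to 1/4 holds t**(1/4); add its integral
segment [1/4, 1) carries exp(-sqrt(t)); integrate it
for t in [1, 9/4): the term is ∫ log(sqrt(t))/sqrt(t)·t^(s-1)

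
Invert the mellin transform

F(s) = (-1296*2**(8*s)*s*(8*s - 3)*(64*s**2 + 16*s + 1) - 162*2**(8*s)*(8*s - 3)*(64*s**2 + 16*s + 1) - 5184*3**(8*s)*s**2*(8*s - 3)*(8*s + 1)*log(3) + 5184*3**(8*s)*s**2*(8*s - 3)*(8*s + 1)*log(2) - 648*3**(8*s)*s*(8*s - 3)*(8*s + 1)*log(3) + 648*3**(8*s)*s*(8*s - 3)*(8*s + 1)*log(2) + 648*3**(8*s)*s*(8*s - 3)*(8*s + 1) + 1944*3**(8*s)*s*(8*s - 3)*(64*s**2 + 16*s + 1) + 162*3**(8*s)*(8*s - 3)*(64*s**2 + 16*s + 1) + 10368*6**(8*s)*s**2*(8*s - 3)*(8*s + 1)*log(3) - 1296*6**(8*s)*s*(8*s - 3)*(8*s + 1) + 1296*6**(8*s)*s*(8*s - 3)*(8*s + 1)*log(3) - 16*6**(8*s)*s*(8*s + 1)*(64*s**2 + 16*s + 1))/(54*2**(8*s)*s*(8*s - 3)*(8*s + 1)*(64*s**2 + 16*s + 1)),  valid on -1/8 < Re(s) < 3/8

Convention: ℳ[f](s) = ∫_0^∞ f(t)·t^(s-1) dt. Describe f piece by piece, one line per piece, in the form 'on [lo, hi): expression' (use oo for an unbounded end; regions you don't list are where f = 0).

on [0, 1): t**(1/8)
on [1, 6561/256): t**(1/8) + 3
on [6561/256, 6561): t**(1/8)*log(t**(1/8))
on [6561, oo): t**(-3/8)

back out the power substitution: t**(1/4) on [0, 1); t**(1/4) + 3 on [1, 81/16); t**(1/4)*log(t**(1/4)) on [81/16, 81); …
strip the power substitution: sqrt(t) on [0, 1); sqrt(t) + 3 on [1, 9/4); sqrt(t)*log(sqrt(t)) on [9/4, 9); …
back out the power substitution: t on [0, 1); t + 3 on [1, 3/2); t*log(t) on [3/2, 3); …
split f at 1, 6561/256, 6561: ℳ[f](s) collects 4 kernel integrals
segment [0, 1) carries t**(1/8); integrate it
∫ (t**(1/8) + 3)·t^(s-1) over [1, 6561/256)
segment 6561/256 to 6561 holds t**(1/8)*log(t**(1/8)); add its integral
on [6561, ∞): add ∫ t**(-3/8)·t^(s-1) dt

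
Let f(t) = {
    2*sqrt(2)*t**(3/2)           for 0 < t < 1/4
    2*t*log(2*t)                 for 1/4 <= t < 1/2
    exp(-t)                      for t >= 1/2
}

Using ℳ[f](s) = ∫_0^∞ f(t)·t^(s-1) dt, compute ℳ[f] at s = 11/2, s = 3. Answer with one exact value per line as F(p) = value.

F(11/2) = ((-3415*sqrt(2) + 56 + 364*log(2) + 286191360*sqrt(pi)*erfc(sqrt(2)/2))*exp(1/2) + 403696384*sqrt(2))*exp(-1/2)/9691136
F(3) = -15/2048 + sqrt(2)/1152 + log(2)/512 + 13*exp(-1/2)/4

undo the common scale on t: t**(3/2) on [0, 1/2); t*log(t) on [1/2, 1); exp(-t/2) on [1, ∞)
treat the 3 regions marked off by 1/4, 1/2 separately and sum
∫ over [0, 1/4) of 2*sqrt(2)*t**(3/2)·t^(s-1) joins the sum
on [1/4, 1/2): add ∫ 2*t*log(2*t)·t^(s-1) dt
∫ exp(-t)·t^(s-1) over [1/2, ∞)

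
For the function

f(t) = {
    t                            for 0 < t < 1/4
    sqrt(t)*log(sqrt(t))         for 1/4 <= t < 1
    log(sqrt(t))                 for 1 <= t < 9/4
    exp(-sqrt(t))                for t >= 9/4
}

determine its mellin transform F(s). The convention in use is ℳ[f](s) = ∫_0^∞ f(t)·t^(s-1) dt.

peel off the power substitution: t**2 on [0, 1/2); t*log(t) on [1/2, 1); log(t) on [1, 3/2); …
linearity at 1/4, 1, 9/4 turns ℳ[f](s) into 4 summed integrals
the [0, 1/4) slice contributes ∫ t·t^(s-1) dt
on [1/4, 1) integrate f = sqrt(t)*log(sqrt(t)) against the kernel
∫ log(sqrt(t))·t^(s-1) over [1, 9/4)
∫ exp(-sqrt(t))·t^(s-1) over [9/4, ∞)

(8*2**(2*s)*s**2*(s + 1)*(4*s**2 + 4*s + 1)*uppergamma(2*s, 3/2) - 8*2**(2*s)*s**2*(s + 1) + 2*2**(2*s)*(s + 1)*(4*s**2 + 4*s + 1) + 9**s*s*(s + 1)*(-4*log(2) + 4*log(3))*(4*s**2 + 4*s + 1) - 2*9**s*(s + 1)*(4*s**2 + 4*s + 1) + 8*s**3*(s + 1)*log(2) + 4*s**2*(s + 1)*log(2) + 4*s**2*(s + 1) + s**2*(4*s**2 + 4*s + 1))/(4*2**(2*s)*s**2*(s + 1)*(4*s**2 + 4*s + 1))
  Re(s) > -1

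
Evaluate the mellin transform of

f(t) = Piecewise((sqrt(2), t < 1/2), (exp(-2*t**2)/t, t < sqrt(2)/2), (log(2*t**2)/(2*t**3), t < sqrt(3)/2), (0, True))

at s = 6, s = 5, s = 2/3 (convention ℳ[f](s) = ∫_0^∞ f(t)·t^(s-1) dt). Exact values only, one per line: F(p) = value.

peel off the shared t-power: sqrt(2)*t on [0, 1/2); exp(-2*t**2) on [1/2, sqrt(2)/2); log(2*t**2)/(2*t**2) on [sqrt(2)/2, sqrt(3)/2)
back out the power substitution: sqrt(2)*sqrt(t) on [0, 1/4); exp(-2*t) on [1/4, 1/2); log(2*t)/(2*t) on [1/2, 3/4)
invert the common scale on t to get sqrt(t) on [0, 1/2); exp(-t) on [1/2, 1); log(t)/t on [1, 3/2)
breakpoints 1/2, sqrt(2)/2: one integral from each of the 3 segments
∫ over [0, 1/2) of sqrt(2)·t^(s-1) joins the sum
piece [1/2, sqrt(2)/2): integrate exp(-2*t**2)/t against the kernel
piece [sqrt(2)/2, sqrt(3)/2): integrate log(2*t**2)/(2*t**3) against the kernel

F(6) = -5*sqrt(2)*exp(-1)/32 - sqrt(3)/24 - 3*sqrt(2)*sqrt(pi)*erfc(1)/64 + 3*sqrt(2)*sqrt(pi)*erfc(sqrt(2)/2)/64 + 35*sqrt(2)/1152 + log(3**(72*sqrt(3))/2**(72*sqrt(3)))/1152 + exp(-1/2)/8
F(5) = -exp(-1)/4 - 1/16 + sqrt(2)/160 + log(205891132094649/1073741824)/160 + 3*exp(-1/2)/16
F(2/3) = 2**(1/3)*(-48*3**(5/6) + log(2**(56*3**(5/6))/3**(56*3**(5/6))) - 147*2**(5/6)*uppergamma(-1/6, 1) + 147*2**(5/6)*uppergamma(-1/6, 1/2) + 108*2**(5/6) + 441*sqrt(2))/588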